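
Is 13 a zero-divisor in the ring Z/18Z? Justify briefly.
NO

gcd(13, 18) = 1, so 13 is a unit in Z/18Z (it has a multiplicative inverse). A unit cannot be a zero-divisor: if 13·b ≡ 0 then multiplying both sides by 13^(−1) gives b ≡ 0. So 13 is not a zero-divisor.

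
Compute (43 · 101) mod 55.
53

Reduce the factors first: 101 ≡ 46 (mod 55), so 43 · 101 ≡ 43 · 46 (mod 55). 43 · 46 = 1978. Dividing by 55: 1978 = 35·55 + 53. So (43 · 101) mod 55 = 53.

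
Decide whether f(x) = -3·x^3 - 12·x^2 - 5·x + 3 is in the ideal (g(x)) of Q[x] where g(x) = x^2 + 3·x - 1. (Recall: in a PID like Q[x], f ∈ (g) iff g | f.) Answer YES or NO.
In Q[x] the ideal (g) consists of all multiples of g, so f ∈ (g) iff g | f, i.e. iff the remainder of f on division by g is 0. Divide f by g (g is monic, so eliminate the leading term of the running remainder at each step):
  leading term -3·x^3: subtract (-3·x)·g(x) = -3·x^3 - 9·x^2 + 3·x, leaving -3·x^2 - 8·x + 3
  leading term -3·x^2: subtract (-3)·g(x) = -3·x^2 - 9·x + 3, leaving x
The remainder r(x) = x ≠ 0 (and deg r < deg g), so g ∤ f, i.e. f ∉ (g).

Final answer: NO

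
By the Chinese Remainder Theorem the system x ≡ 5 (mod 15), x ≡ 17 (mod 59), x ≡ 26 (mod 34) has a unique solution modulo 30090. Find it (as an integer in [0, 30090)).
The moduli 15, 59, 34 are pairwise coprime, so by the CRT there is a unique solution mod 15·59·34 = 30090.
Solve by successive substitution. Start with x ≡ 5 (mod 15).
  Combine with x ≡ 17 (mod 59): write x = 5 + 15·t and require 5 + 15·t ≡ 17 (mod 59), i.e. 15·t ≡ 17 − 5 ≡ 12 (mod 59). Since 15^(−1) ≡ 4 (mod 59), t ≡ 4·12 ≡ 48 (mod 59). So x ≡ 5 + 15·48 = 725 (mod 885).
  Combine with x ≡ 26 (mod 34): write x = 725 + 885·t and require 725 + 885·t ≡ 26 (mod 34), i.e. 885·t ≡ 26 − 725 ≡ 15 (mod 34). Since 885^(−1) ≡ 1 (mod 34) (885 ≡ 1 (mod 34)), t ≡ 1·15 ≡ 15 (mod 34). So x ≡ 725 + 885·15 = 14000 (mod 30090).
Unique solution in [0, 30090): x = 14000.

Final answer: x ≡ 14000 (mod 30090); the representative in [0, 30090) is 14000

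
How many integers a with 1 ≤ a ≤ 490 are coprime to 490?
168

The number of a ∈ {1, ..., 490} with gcd(a, 490) = 1 is by definition Euler's totient φ(490). φ is multiplicative, with φ(p^e) = p^e − p^(e−1). Factorise 490 = 2 · 5 · 7^2. Then
  φ(490) = (2 − 1) · (5 − 1) · (7^2 − 7^1) = 1 · 4 · 42 = 168.
So there are 168 such integers.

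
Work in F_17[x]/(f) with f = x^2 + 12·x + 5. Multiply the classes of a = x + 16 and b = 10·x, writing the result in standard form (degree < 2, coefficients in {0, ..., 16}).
Multiply as integer polynomials: a · b = 10·x^2 + 160·x. Reducing coefficients mod 17: a · b ≡ 10·x^2 + 7·x. Now divide by f(x) = x^2 + 12·x + 5 in F_17[x], eliminating the leading term at each step:
  leading term 10·x^2: subtract (10)·f(x) = 10·x^2 + x + 16, leaving 6·x + 1 (coefficients mod 17)
The degree is now < 2, so this is the remainder. Hence a · b ≡ 6·x + 1 in F_17[x]/(f).

Final answer: a · b ≡ 6·x + 1 (mod f(x))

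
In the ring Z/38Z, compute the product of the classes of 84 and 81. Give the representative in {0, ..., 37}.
Reduce the factors first: 84 ≡ 8, 81 ≡ 5 (mod 38), so 84 · 81 ≡ 8 · 5 (mod 38). 8 · 5 = 40. Dividing by 38: 40 = 1·38 + 2. So (84 · 81) mod 38 = 2.

Final answer: 2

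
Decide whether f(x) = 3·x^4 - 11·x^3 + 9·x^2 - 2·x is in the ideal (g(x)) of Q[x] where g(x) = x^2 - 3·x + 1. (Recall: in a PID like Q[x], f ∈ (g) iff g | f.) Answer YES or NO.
In Q[x] the ideal (g) consists of all multiples of g, so f ∈ (g) iff g | f, i.e. iff the remainder of f on division by g is 0. Divide f by g (g is monic, so eliminate the leading term of the running remainder at each step):
  leading term 3·x^4: subtract (3·x^2)·g(x) = 3·x^4 - 9·x^3 + 3·x^2, leaving -2·x^3 + 6·x^2 - 2·x
  leading term -2·x^3: subtract (-2·x)·g(x) = -2·x^3 + 6·x^2 - 2·x, leaving 0
The remainder is 0, so f(x) = g(x) · h(x) with h(x) = 3·x^2 - 2·x. Hence g | f, i.e. f ∈ (g).

Final answer: YES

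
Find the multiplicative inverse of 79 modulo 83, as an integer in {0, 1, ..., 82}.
Apply the extended Euclidean algorithm to (83, 79), tracking rows (r, s, t) with s·83 + t·79 = r. Each division r_prev = q·r_cur + r_new produces the new row as (previous row) − q·(current row):
  row A: (83, 1, 0)   [1·83 + 0·79 = 83]
  row B: (79, 0, 1)   [0·83 + 1·79 = 79]
  83 = 1·79 + 4   → row C = row A − 1·row B = (4, 1, −1)   [check: 1·83 − 1·79 = 4]
  79 = 19·4 + 3   → row D = row B − 19·row C = (3, −19, 20)   [check: −19·83 + 20·79 = 3]
  4 = 1·3 + 1   → row E = row C − 1·row D = (1, 20, −21)   [check: 20·83 − 21·79 = 1]
  3 = 3·1 + 0   → remainder 0, stop. gcd = 1 (last nonzero row E).
The gcd is 1, so 79 is invertible mod 83. The last nonzero row gives 20·83 − 21·79 = 1, so t = −21. So 79^(−1) ≡ −21 ≡ 62 (mod 83). Verify: 79 · 62 = 4898 ≡ 1 (mod 83). ✓

Final answer: 79^(−1) ≡ 62 (mod 83)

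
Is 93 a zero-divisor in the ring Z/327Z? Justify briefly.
gcd(93, 327) = 3 > 1, so 93 is not a unit in Z/327Z. In Z/nZ every nonzero non-unit is a zero-divisor: explicitly, take b = 327/gcd = 109 ≠ 0 (mod 327); then 93·109 = 10137 = 31·327, i.e. 93·109 ≡ 0 (mod 327). So 93 is a zero-divisor.

Final answer: YES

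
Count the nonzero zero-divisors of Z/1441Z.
Z/1441Z has 140 nonzero zero-divisors

In Z/1441Z each nonzero element is either a unit (gcd with 1441 is 1) or a zero-divisor (gcd > 1). The number of units is φ(1441): factorise 1441 = 11 · 131, so φ(1441) = (11 − 1) · (131 − 1) = 10 · 130 = 1300. The nonzero elements number 1441 − 1 = 1440. Hence the nonzero zero-divisors number 1440 − 1300 = 140.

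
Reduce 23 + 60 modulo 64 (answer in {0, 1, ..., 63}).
Both summands are already reduced mod 64. 23 + 60 = 83; 83 = 1·64 + 19, so (23 + 60) mod 64 = 19.

Final answer: 19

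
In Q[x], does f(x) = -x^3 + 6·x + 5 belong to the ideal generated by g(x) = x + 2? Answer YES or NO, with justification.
NO

In Q[x] the ideal (g) consists of all multiples of g, so f ∈ (g) iff g | f, i.e. iff the remainder of f on division by g is 0. Divide f by g (g is monic, so eliminate the leading term of the running remainder at each step):
  leading term -x^3: subtract (-x^2)·g(x) = -x^3 - 2·x^2, leaving 2·x^2 + 6·x + 5
  leading term 2·x^2: subtract (2·x)·g(x) = 2·x^2 + 4·x, leaving 2·x + 5
  leading term 2·x: subtract (2)·g(x) = 2·x + 4, leaving 1
The remainder r(x) = 1 ≠ 0 (and deg r < deg g), so g ∤ f, i.e. f ∉ (g).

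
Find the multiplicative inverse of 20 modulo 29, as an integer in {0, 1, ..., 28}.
Apply the extended Euclidean algorithm to (29, 20), tracking rows (r, s, t) with s·29 + t·20 = r. Each division r_prev = q·r_cur + r_new produces the new row as (previous row) − q·(current row):
  row A: (29, 1, 0)   [1·29 + 0·20 = 29]
  row B: (20, 0, 1)   [0·29 + 1·20 = 20]
  29 = 1·20 + 9   → row C = row A − 1·row B = (9, 1, −1)   [check: 1·29 − 1·20 = 9]
  20 = 2·9 + 2   → row D = row B − 2·row C = (2, −2, 3)   [check: −2·29 + 3·20 = 2]
  9 = 4·2 + 1   → row E = row C − 4·row D = (1, 9, −13)   [check: 9·29 − 13·20 = 1]
  2 = 2·1 + 0   → remainder 0, stop. gcd = 1 (last nonzero row E).
The gcd is 1, so 20 is invertible mod 29. The last nonzero row gives 9·29 − 13·20 = 1, so t = −13. So 20^(−1) ≡ −13 ≡ 16 (mod 29). Verify: 20 · 16 = 320 ≡ 1 (mod 29). ✓

Final answer: 20^(−1) ≡ 16 (mod 29)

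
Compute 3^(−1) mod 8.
Apply the extended Euclidean algorithm to (8, 3), tracking rows (r, s, t) with s·8 + t·3 = r. Each division r_prev = q·r_cur + r_new produces the new row as (previous row) − q·(current row):
  row A: (8, 1, 0)   [1·8 + 0·3 = 8]
  row B: (3, 0, 1)   [0·8 + 1·3 = 3]
  8 = 2·3 + 2   → row C = row A − 2·row B = (2, 1, −2)   [check: 1·8 − 2·3 = 2]
  3 = 1·2 + 1   → row D = row B − 1·row C = (1, −1, 3)   [check: −1·8 + 3·3 = 1]
  2 = 2·1 + 0   → remainder 0, stop. gcd = 1 (last nonzero row D).
The gcd is 1, so 3 is invertible mod 8. The last nonzero row gives −1·8 + 3·3 = 1, so t = 3. So 3^(−1) ≡ 3 (mod 8). Verify: 3 · 3 = 9 ≡ 1 (mod 8). ✓

Final answer: 3^(−1) ≡ 3 (mod 8)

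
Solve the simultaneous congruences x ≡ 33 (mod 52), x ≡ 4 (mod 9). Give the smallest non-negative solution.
The moduli 52, 9 are pairwise coprime, so by the CRT there is a unique solution mod 52·9 = 468.
Solve by successive substitution. Start with x ≡ 33 (mod 52).
  Combine with x ≡ 4 (mod 9): write x = 33 + 52·t and require 33 + 52·t ≡ 4 (mod 9), i.e. 52·t ≡ 4 − 33 ≡ 7 (mod 9). Since 52^(−1) ≡ 4 (mod 9) (52 ≡ 7 (mod 9)), t ≡ 4·7 ≡ 1 (mod 9). So x ≡ 33 + 52·1 = 85 (mod 468).
Unique solution in [0, 468): x = 85.

Final answer: x ≡ 85 (mod 468); the representative in [0, 468) is 85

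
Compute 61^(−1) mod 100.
Apply the extended Euclidean algorithm to (100, 61), tracking rows (r, s, t) with s·100 + t·61 = r. Each division r_prev = q·r_cur + r_new produces the new row as (previous row) − q·(current row):
  row A: (100, 1, 0)   [1·100 + 0·61 = 100]
  row B: (61, 0, 1)   [0·100 + 1·61 = 61]
  100 = 1·61 + 39   → row C = row A − 1·row B = (39, 1, −1)   [check: 1·100 − 1·61 = 39]
  61 = 1·39 + 22   → row D = row B − 1·row C = (22, −1, 2)   [check: −1·100 + 2·61 = 22]
  39 = 1·22 + 17   → row E = row C − 1·row D = (17, 2, −3)   [check: 2·100 − 3·61 = 17]
  22 = 1·17 + 5   → row F = row D − 1·row E = (5, −3, 5)   [check: −3·100 + 5·61 = 5]
  17 = 3·5 + 2   → row G = row E − 3·row F = (2, 11, −18)   [check: 11·100 − 18·61 = 2]
  5 = 2·2 + 1   → row H = row F − 2·row G = (1, −25, 41)   [check: −25·100 + 41·61 = 1]
  2 = 2·1 + 0   → remainder 0, stop. gcd = 1 (last nonzero row H).
The gcd is 1, so 61 is invertible mod 100. The last nonzero row gives −25·100 + 41·61 = 1, so t = 41. So 61^(−1) ≡ 41 (mod 100). Verify: 61 · 41 = 2501 ≡ 1 (mod 100). ✓

Final answer: 61^(−1) ≡ 41 (mod 100)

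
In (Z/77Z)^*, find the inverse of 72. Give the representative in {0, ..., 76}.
72^(−1) ≡ 46 (mod 77)

Apply the extended Euclidean algorithm to (77, 72), tracking rows (r, s, t) with s·77 + t·72 = r. Each division r_prev = q·r_cur + r_new produces the new row as (previous row) − q·(current row):
  row A: (77, 1, 0)   [1·77 + 0·72 = 77]
  row B: (72, 0, 1)   [0·77 + 1·72 = 72]
  77 = 1·72 + 5   → row C = row A − 1·row B = (5, 1, −1)   [check: 1·77 − 1·72 = 5]
  72 = 14·5 + 2   → row D = row B − 14·row C = (2, −14, 15)   [check: −14·77 + 15·72 = 2]
  5 = 2·2 + 1   → row E = row C − 2·row D = (1, 29, −31)   [check: 29·77 − 31·72 = 1]
  2 = 2·1 + 0   → remainder 0, stop. gcd = 1 (last nonzero row E).
The gcd is 1, so 72 is invertible mod 77. The last nonzero row gives 29·77 − 31·72 = 1, so t = −31. So 72^(−1) ≡ −31 ≡ 46 (mod 77). Verify: 72 · 46 = 3312 ≡ 1 (mod 77). ✓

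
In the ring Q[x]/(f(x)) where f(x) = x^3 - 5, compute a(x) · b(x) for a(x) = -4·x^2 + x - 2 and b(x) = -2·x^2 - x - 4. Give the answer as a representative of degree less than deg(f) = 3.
First multiply in Q[x] without reducing: a · b = 8·x^4 + 2·x^3 + 19·x^2 - 2·x + 8. Now divide by f(x) = x^3 - 5, eliminating the leading term at each step:
  leading term 8·x^4: subtract (8·x)·f(x) = 8·x^4 - 40·x, leaving 2·x^3 + 19·x^2 + 38·x + 8
  leading term 2·x^3: subtract (2)·f(x) = 2·x^3 - 10, leaving 19·x^2 + 38·x + 18
The degree is now < 3, so this is the remainder. Hence a · b ≡ 19·x^2 + 38·x + 18 in Q[x]/(f).

Final answer: a · b ≡ 19·x^2 + 38·x + 18 (mod f(x))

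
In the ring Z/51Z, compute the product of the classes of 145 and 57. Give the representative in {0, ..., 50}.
Reduce the factors first: 145 ≡ 43, 57 ≡ 6 (mod 51), so 145 · 57 ≡ 43 · 6 (mod 51). 43 · 6 = 258. Dividing by 51: 258 = 5·51 + 3. So (145 · 57) mod 51 = 3.

Final answer: 3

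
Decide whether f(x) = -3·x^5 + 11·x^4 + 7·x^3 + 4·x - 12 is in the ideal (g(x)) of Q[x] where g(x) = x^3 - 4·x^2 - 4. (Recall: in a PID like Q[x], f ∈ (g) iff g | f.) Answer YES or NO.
In Q[x] the ideal (g) consists of all multiples of g, so f ∈ (g) iff g | f, i.e. iff the remainder of f on division by g is 0. Divide f by g (g is monic, so eliminate the leading term of the running remainder at each step):
  leading term -3·x^5: subtract (-3·x^2)·g(x) = -3·x^5 + 12·x^4 + 12·x^2, leaving -x^4 + 7·x^3 - 12·x^2 + 4·x - 12
  leading term -x^4: subtract (-x)·g(x) = -x^4 + 4·x^3 + 4·x, leaving 3·x^3 - 12·x^2 - 12
  leading term 3·x^3: subtract (3)·g(x) = 3·x^3 - 12·x^2 - 12, leaving 0
The remainder is 0, so f(x) = g(x) · h(x) with h(x) = -3·x^2 - x + 3. Hence g | f, i.e. f ∈ (g).

Final answer: YES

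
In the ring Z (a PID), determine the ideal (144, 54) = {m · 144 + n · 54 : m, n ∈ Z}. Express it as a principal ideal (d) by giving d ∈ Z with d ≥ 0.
In the PID Z, (a, b) is generated by gcd(a, b). Compute gcd(144, 54) with the extended Euclidean algorithm, tracking rows (r, s, t) with s·144 + t·54 = r:
  row A: (144, 1, 0)   [1·144 + 0·54 = 144]
  row B: (54, 0, 1)   [0·144 + 1·54 = 54]
  144 = 2·54 + 36   → row C = row A − 2·row B = (36, 1, −2)   [check: 1·144 − 2·54 = 36]
  54 = 1·36 + 18   → row D = row B − 1·row C = (18, −1, 3)   [check: −1·144 + 3·54 = 18]
  36 = 2·18 + 0   → remainder 0, stop. gcd = 18 (last nonzero row D).
So gcd(144, 54) = 18, with Bézout identity −1·144 + 3·54 = 18. Containment (⊇): the Bézout identity exhibits 18 as an element of (144, 54), giving (18) ⊆ (144, 54). Containment (⊆): since 18 | 144 and 18 | 54 (144 = 18·8, 54 = 18·3), every Z-linear combination of 144 and 54 is divisible by 18, so (144, 54) ⊆ (18). Therefore (144, 54) = (18), d = 18.

Final answer: (144, 54) = (18); d = 18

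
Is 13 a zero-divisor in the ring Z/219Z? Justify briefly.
NO

gcd(13, 219) = 1, so 13 is a unit in Z/219Z (it has a multiplicative inverse). A unit cannot be a zero-divisor: if 13·b ≡ 0 then multiplying both sides by 13^(−1) gives b ≡ 0. So 13 is not a zero-divisor.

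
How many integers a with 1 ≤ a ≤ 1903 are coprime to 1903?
1720

The number of a ∈ {1, ..., 1903} with gcd(a, 1903) = 1 is by definition Euler's totient φ(1903). φ is multiplicative, with φ(p^e) = p^e − p^(e−1). Factorise 1903 = 11 · 173. Then
  φ(1903) = (11 − 1) · (173 − 1) = 10 · 172 = 1720.
So there are 1720 such integers.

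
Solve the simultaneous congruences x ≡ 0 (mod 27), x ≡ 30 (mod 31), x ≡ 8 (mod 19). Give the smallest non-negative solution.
x ≡ 1053 (mod 15903); the representative in [0, 15903) is 1053

The moduli 27, 31, 19 are pairwise coprime, so by the CRT there is a unique solution mod 27·31·19 = 15903.
Solve by successive substitution. Start with x ≡ 0 (mod 27).
  Combine with x ≡ 30 (mod 31): write x = 27·t and require 27·t ≡ 30 (mod 31). Since 27^(−1) ≡ 23 (mod 31), t ≡ 23·30 ≡ 8 (mod 31). So x ≡ 27·8 = 216 (mod 837).
  Combine with x ≡ 8 (mod 19): write x = 216 + 837·t and require 216 + 837·t ≡ 8 (mod 19), i.e. 837·t ≡ 8 − 216 ≡ 1 (mod 19). Since 837^(−1) ≡ 1 (mod 19) (837 ≡ 1 (mod 19)), t ≡ 1·1 ≡ 1 (mod 19). So x ≡ 216 + 837·1 = 1053 (mod 15903).
Unique solution in [0, 15903): x = 1053.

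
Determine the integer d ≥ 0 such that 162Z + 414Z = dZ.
(162, 414) = (18); d = 18

In the PID Z, (a, b) is generated by gcd(a, b). Compute gcd(414, 162) with the extended Euclidean algorithm, tracking rows (r, s, t) with s·414 + t·162 = r:
  row A: (414, 1, 0)   [1·414 + 0·162 = 414]
  row B: (162, 0, 1)   [0·414 + 1·162 = 162]
  414 = 2·162 + 90   → row C = row A − 2·row B = (90, 1, −2)   [check: 1·414 − 2·162 = 90]
  162 = 1·90 + 72   → row D = row B − 1·row C = (72, −1, 3)   [check: −1·414 + 3·162 = 72]
  90 = 1·72 + 18   → row E = row C − 1·row D = (18, 2, −5)   [check: 2·414 − 5·162 = 18]
  72 = 4·18 + 0   → remainder 0, stop. gcd = 18 (last nonzero row E).
So gcd(162, 414) = 18, with Bézout identity 2·414 − 5·162 = 18. Containment (⊇): the Bézout identity exhibits 18 as an element of (162, 414), giving (18) ⊆ (162, 414). Containment (⊆): since 18 | 162 and 18 | 414 (162 = 18·9, 414 = 18·23), every Z-linear combination of 162 and 414 is divisible by 18, so (162, 414) ⊆ (18). Therefore (162, 414) = (18), d = 18.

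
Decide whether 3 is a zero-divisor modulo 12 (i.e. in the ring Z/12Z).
YES

gcd(3, 12) = 3 > 1, so 3 is not a unit in Z/12Z. In Z/nZ every nonzero non-unit is a zero-divisor: explicitly, take b = 12/gcd = 4 ≠ 0 (mod 12); then 3·4 = 12 = 1·12, i.e. 3·4 ≡ 0 (mod 12). So 3 is a zero-divisor.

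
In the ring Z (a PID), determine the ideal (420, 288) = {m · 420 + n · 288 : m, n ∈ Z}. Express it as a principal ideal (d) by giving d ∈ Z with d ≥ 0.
(420, 288) = (12); d = 12

In the PID Z, (a, b) is generated by gcd(a, b). Compute gcd(420, 288) with the extended Euclidean algorithm, tracking rows (r, s, t) with s·420 + t·288 = r:
  row A: (420, 1, 0)   [1·420 + 0·288 = 420]
  row B: (288, 0, 1)   [0·420 + 1·288 = 288]
  420 = 1·288 + 132   → row C = row A − 1·row B = (132, 1, −1)   [check: 1·420 − 1·288 = 132]
  288 = 2·132 + 24   → row D = row B − 2·row C = (24, −2, 3)   [check: −2·420 + 3·288 = 24]
  132 = 5·24 + 12   → row E = row C − 5·row D = (12, 11, −16)   [check: 11·420 − 16·288 = 12]
  24 = 2·12 + 0   → remainder 0, stop. gcd = 12 (last nonzero row E).
So gcd(420, 288) = 12, with Bézout identity 11·420 − 16·288 = 12. Containment (⊇): the Bézout identity exhibits 12 as an element of (420, 288), giving (12) ⊆ (420, 288). Containment (⊆): since 12 | 420 and 12 | 288 (420 = 12·35, 288 = 12·24), every Z-linear combination of 420 and 288 is divisible by 12, so (420, 288) ⊆ (12). Therefore (420, 288) = (12), d = 12.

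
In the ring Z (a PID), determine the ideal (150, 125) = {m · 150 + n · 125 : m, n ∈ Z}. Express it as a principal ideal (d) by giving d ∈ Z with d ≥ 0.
In the PID Z, (a, b) is generated by gcd(a, b). Compute gcd(150, 125) with the extended Euclidean algorithm, tracking rows (r, s, t) with s·150 + t·125 = r:
  row A: (150, 1, 0)   [1·150 + 0·125 = 150]
  row B: (125, 0, 1)   [0·150 + 1·125 = 125]
  150 = 1·125 + 25   → row C = row A − 1·row B = (25, 1, −1)   [check: 1·150 − 1·125 = 25]
  125 = 5·25 + 0   → remainder 0, stop. gcd = 25 (last nonzero row C).
So gcd(150, 125) = 25, with Bézout identity 1·150 − 1·125 = 25. Containment (⊇): the Bézout identity exhibits 25 as an element of (150, 125), giving (25) ⊆ (150, 125). Containment (⊆): since 25 | 150 and 25 | 125 (150 = 25·6, 125 = 25·5), every Z-linear combination of 150 and 125 is divisible by 25, so (150, 125) ⊆ (25). Therefore (150, 125) = (25), d = 25.

Final answer: (150, 125) = (25); d = 25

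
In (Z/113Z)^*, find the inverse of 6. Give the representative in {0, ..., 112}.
Apply the extended Euclidean algorithm to (113, 6), tracking rows (r, s, t) with s·113 + t·6 = r. Each division r_prev = q·r_cur + r_new produces the new row as (previous row) − q·(current row):
  row A: (113, 1, 0)   [1·113 + 0·6 = 113]
  row B: (6, 0, 1)   [0·113 + 1·6 = 6]
  113 = 18·6 + 5   → row C = row A − 18·row B = (5, 1, −18)   [check: 1·113 − 18·6 = 5]
  6 = 1·5 + 1   → row D = row B − 1·row C = (1, −1, 19)   [check: −1·113 + 19·6 = 1]
  5 = 5·1 + 0   → remainder 0, stop. gcd = 1 (last nonzero row D).
The gcd is 1, so 6 is invertible mod 113. The last nonzero row gives −1·113 + 19·6 = 1, so t = 19. So 6^(−1) ≡ 19 (mod 113). Verify: 6 · 19 = 114 ≡ 1 (mod 113). ✓

Final answer: 6^(−1) ≡ 19 (mod 113)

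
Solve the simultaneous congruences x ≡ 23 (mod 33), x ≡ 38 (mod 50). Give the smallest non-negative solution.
x ≡ 188 (mod 1650); the representative in [0, 1650) is 188

The moduli 33, 50 are pairwise coprime, so by the CRT there is a unique solution mod 33·50 = 1650.
Solve by successive substitution. Start with x ≡ 23 (mod 33).
  Combine with x ≡ 38 (mod 50): write x = 23 + 33·t and require 23 + 33·t ≡ 38 (mod 50), i.e. 33·t ≡ 38 − 23 ≡ 15 (mod 50). Since 33^(−1) ≡ 47 (mod 50), t ≡ 47·15 ≡ 5 (mod 50). So x ≡ 23 + 33·5 = 188 (mod 1650).
Unique solution in [0, 1650): x = 188.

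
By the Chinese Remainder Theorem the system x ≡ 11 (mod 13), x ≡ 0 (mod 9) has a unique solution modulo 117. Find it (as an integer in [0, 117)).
x ≡ 63 (mod 117); the representative in [0, 117) is 63

The moduli 13, 9 are pairwise coprime, so by the CRT there is a unique solution mod 13·9 = 117.
Solve by successive substitution. Start with x ≡ 11 (mod 13).
  Combine with x ≡ 0 (mod 9): write x = 11 + 13·t and require 11 + 13·t ≡ 0 (mod 9), i.e. 13·t ≡ 0 − 11 ≡ 7 (mod 9). Since 13^(−1) ≡ 7 (mod 9) (13 ≡ 4 (mod 9)), t ≡ 7·7 ≡ 4 (mod 9). So x ≡ 11 + 13·4 = 63 (mod 117).
Unique solution in [0, 117): x = 63.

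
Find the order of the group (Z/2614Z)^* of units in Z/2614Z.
(Z/2614Z)^* consists of the classes a with gcd(a, 2614) = 1, so its order is φ(2614). φ is multiplicative, with φ(p^e) = p^e − p^(e−1). Factorise 2614 = 2 · 1307. Then
  φ(2614) = (2 − 1) · (1307 − 1) = 1 · 1306 = 1306.
Thus |(Z/2614Z)^*| = 1306.

Final answer: |(Z/2614Z)^*| = 1306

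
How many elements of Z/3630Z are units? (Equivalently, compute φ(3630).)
An element a ∈ Z/3630Z is a unit iff gcd(a, 3630) = 1, so the number of units is φ(3630). φ is multiplicative, with φ(p^e) = p^e − p^(e−1). Factorise 3630 = 2 · 3 · 5 · 11^2. Then
  φ(3630) = (2 − 1) · (3 − 1) · (5 − 1) · (11^2 − 11^1) = 1 · 2 · 4 · 110 = 880.

Final answer: Z/3630Z has φ(3630) = 880 units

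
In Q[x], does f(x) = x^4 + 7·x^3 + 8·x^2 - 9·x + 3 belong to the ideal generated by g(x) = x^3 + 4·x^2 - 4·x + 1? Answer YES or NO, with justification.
In Q[x] the ideal (g) consists of all multiples of g, so f ∈ (g) iff g | f, i.e. iff the remainder of f on division by g is 0. Divide f by g (g is monic, so eliminate the leading term of the running remainder at each step):
  leading term x^4: subtract (x)·g(x) = x^4 + 4·x^3 - 4·x^2 + x, leaving 3·x^3 + 12·x^2 - 10·x + 3
  leading term 3·x^3: subtract (3)·g(x) = 3·x^3 + 12·x^2 - 12·x + 3, leaving 2·x
The remainder r(x) = 2·x ≠ 0 (and deg r < deg g), so g ∤ f, i.e. f ∉ (g).

Final answer: NO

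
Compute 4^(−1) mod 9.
4^(−1) ≡ 7 (mod 9)

Apply the extended Euclidean algorithm to (9, 4), tracking rows (r, s, t) with s·9 + t·4 = r. Each division r_prev = q·r_cur + r_new produces the new row as (previous row) − q·(current row):
  row A: (9, 1, 0)   [1·9 + 0·4 = 9]
  row B: (4, 0, 1)   [0·9 + 1·4 = 4]
  9 = 2·4 + 1   → row C = row A − 2·row B = (1, 1, −2)   [check: 1·9 − 2·4 = 1]
  4 = 4·1 + 0   → remainder 0, stop. gcd = 1 (last nonzero row C).
The gcd is 1, so 4 is invertible mod 9. The last nonzero row gives 1·9 − 2·4 = 1, so t = −2. So 4^(−1) ≡ −2 ≡ 7 (mod 9). Verify: 4 · 7 = 28 ≡ 1 (mod 9). ✓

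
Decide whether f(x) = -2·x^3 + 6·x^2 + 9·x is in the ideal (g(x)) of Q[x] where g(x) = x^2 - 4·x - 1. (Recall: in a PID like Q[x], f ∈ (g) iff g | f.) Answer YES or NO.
NO

In Q[x] the ideal (g) consists of all multiples of g, so f ∈ (g) iff g | f, i.e. iff the remainder of f on division by g is 0. Divide f by g (g is monic, so eliminate the leading term of the running remainder at each step):
  leading term -2·x^3: subtract (-2·x)·g(x) = -2·x^3 + 8·x^2 + 2·x, leaving -2·x^2 + 7·x
  leading term -2·x^2: subtract (-2)·g(x) = -2·x^2 + 8·x + 2, leaving -x - 2
The remainder r(x) = -x - 2 ≠ 0 (and deg r < deg g), so g ∤ f, i.e. f ∉ (g).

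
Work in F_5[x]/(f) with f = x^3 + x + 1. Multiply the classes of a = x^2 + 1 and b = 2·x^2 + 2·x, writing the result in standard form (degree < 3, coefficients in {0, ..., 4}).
Multiply as integer polynomials: a · b = 2·x^4 + 2·x^3 + 2·x^2 + 2·x. Reducing coefficients mod 5: a · b ≡ 2·x^4 + 2·x^3 + 2·x^2 + 2·x. Now divide by f(x) = x^3 + x + 1 in F_5[x], eliminating the leading term at each step:
  leading term 2·x^4: subtract (2·x)·f(x) = 2·x^4 + 2·x^2 + 2·x, leaving 2·x^3 (coefficients mod 5)
  leading term 2·x^3: subtract (2)·f(x) = 2·x^3 + 2·x + 2, leaving 3·x + 3 (coefficients mod 5)
The degree is now < 3, so this is the remainder. Hence a · b ≡ 3·x + 3 in F_5[x]/(f).

Final answer: a · b ≡ 3·x + 3 (mod f(x))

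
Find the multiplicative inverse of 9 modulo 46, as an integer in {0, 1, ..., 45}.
9^(−1) ≡ 41 (mod 46)

Apply the extended Euclidean algorithm to (46, 9), tracking rows (r, s, t) with s·46 + t·9 = r. Each division r_prev = q·r_cur + r_new produces the new row as (previous row) − q·(current row):
  row A: (46, 1, 0)   [1·46 + 0·9 = 46]
  row B: (9, 0, 1)   [0·46 + 1·9 = 9]
  46 = 5·9 + 1   → row C = row A − 5·row B = (1, 1, −5)   [check: 1·46 − 5·9 = 1]
  9 = 9·1 + 0   → remainder 0, stop. gcd = 1 (last nonzero row C).
The gcd is 1, so 9 is invertible mod 46. The last nonzero row gives 1·46 − 5·9 = 1, so t = −5. So 9^(−1) ≡ −5 ≡ 41 (mod 46). Verify: 9 · 41 = 369 ≡ 1 (mod 46). ✓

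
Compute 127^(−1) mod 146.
127^(−1) ≡ 23 (mod 146)

Apply the extended Euclidean algorithm to (146, 127), tracking rows (r, s, t) with s·146 + t·127 = r. Each division r_prev = q·r_cur + r_new produces the new row as (previous row) − q·(current row):
  row A: (146, 1, 0)   [1·146 + 0·127 = 146]
  row B: (127, 0, 1)   [0·146 + 1·127 = 127]
  146 = 1·127 + 19   → row C = row A − 1·row B = (19, 1, −1)   [check: 1·146 − 1·127 = 19]
  127 = 6·19 + 13   → row D = row B − 6·row C = (13, −6, 7)   [check: −6·146 + 7·127 = 13]
  19 = 1·13 + 6   → row E = row C − 1·row D = (6, 7, −8)   [check: 7·146 − 8·127 = 6]
  13 = 2·6 + 1   → row F = row D − 2·row E = (1, −20, 23)   [check: −20·146 + 23·127 = 1]
  6 = 6·1 + 0   → remainder 0, stop. gcd = 1 (last nonzero row F).
The gcd is 1, so 127 is invertible mod 146. The last nonzero row gives −20·146 + 23·127 = 1, so t = 23. So 127^(−1) ≡ 23 (mod 146). Verify: 127 · 23 = 2921 ≡ 1 (mod 146). ✓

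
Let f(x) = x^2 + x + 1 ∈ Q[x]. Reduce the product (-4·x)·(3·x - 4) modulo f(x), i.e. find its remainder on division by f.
First multiply in Q[x] without reducing: a · b = -12·x^2 + 16·x. Now divide by f(x) = x^2 + x + 1, eliminating the leading term at each step:
  leading term -12·x^2: subtract (-12)·f(x) = -12·x^2 - 12·x - 12, leaving 28·x + 12
The degree is now < 2, so this is the remainder. Hence a · b ≡ 28·x + 12 in Q[x]/(f).

Final answer: a · b ≡ 28·x + 12 (mod f(x))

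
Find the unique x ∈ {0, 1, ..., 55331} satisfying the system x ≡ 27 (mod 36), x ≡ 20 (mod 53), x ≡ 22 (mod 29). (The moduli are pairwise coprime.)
The moduli 36, 53, 29 are pairwise coprime, so by the CRT there is a unique solution mod 36·53·29 = 55332.
Solve by successive substitution. Start with x ≡ 27 (mod 36).
  Combine with x ≡ 20 (mod 53): write x = 27 + 36·t and require 27 + 36·t ≡ 20 (mod 53), i.e. 36·t ≡ 20 − 27 ≡ 46 (mod 53). Since 36^(−1) ≡ 28 (mod 53), t ≡ 28·46 ≡ 16 (mod 53). So x ≡ 27 + 36·16 = 603 (mod 1908).
  Combine with x ≡ 22 (mod 29): write x = 603 + 1908·t and require 603 + 1908·t ≡ 22 (mod 29), i.e. 1908·t ≡ 22 − 603 ≡ 28 (mod 29). Since 1908^(−1) ≡ 24 (mod 29) (1908 ≡ 23 (mod 29)), t ≡ 24·28 ≡ 5 (mod 29). So x ≡ 603 + 1908·5 = 10143 (mod 55332).
Unique solution in [0, 55332): x = 10143.

Final answer: x ≡ 10143 (mod 55332); the representative in [0, 55332) is 10143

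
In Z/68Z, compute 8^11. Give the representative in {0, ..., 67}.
36

Use repeated squaring. Binary(11) = 1011. Walk through the bits of the exponent 11 left-to-right: at each bit after the leading one, square the running value, then multiply by 8 if the bit is 1 (always reducing mod 68):
  bit 1 = 1 (leading): start with 8.
  bit 2 = 0: square 8^2 = 64 (mod 68).
  bit 3 = 1: square 64^2 = 4096 ≡ 16; bit is 1, so multiply 16·8 = 128 ≡ 60 (mod 68).
  bit 4 = 1: square 60^2 = 3600 ≡ 64; bit is 1, so multiply 64·8 = 512 ≡ 36 (mod 68).
Final value: 8^11 ≡ 36 (mod 68).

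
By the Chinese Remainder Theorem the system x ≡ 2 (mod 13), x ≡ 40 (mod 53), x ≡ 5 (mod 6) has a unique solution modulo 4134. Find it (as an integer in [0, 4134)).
The moduli 13, 53, 6 are pairwise coprime, so by the CRT there is a unique solution mod 13·53·6 = 4134.
Solve by successive substitution. Start with x ≡ 2 (mod 13).
  Combine with x ≡ 40 (mod 53): write x = 2 + 13·t and require 2 + 13·t ≡ 40 (mod 53), i.e. 13·t ≡ 40 − 2 ≡ 38 (mod 53). Since 13^(−1) ≡ 49 (mod 53), t ≡ 49·38 ≡ 7 (mod 53). So x ≡ 2 + 13·7 = 93 (mod 689).
  Combine with x ≡ 5 (mod 6): write x = 93 + 689·t and require 93 + 689·t ≡ 5 (mod 6), i.e. 689·t ≡ 5 − 93 ≡ 2 (mod 6). Since 689^(−1) ≡ 5 (mod 6) (689 ≡ 5 (mod 6)), t ≡ 5·2 ≡ 4 (mod 6). So x ≡ 93 + 689·4 = 2849 (mod 4134).
Unique solution in [0, 4134): x = 2849.

Final answer: x ≡ 2849 (mod 4134); the representative in [0, 4134) is 2849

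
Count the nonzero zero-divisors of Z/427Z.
Z/427Z has 66 nonzero zero-divisors

In Z/427Z each nonzero element is either a unit (gcd with 427 is 1) or a zero-divisor (gcd > 1). The number of units is φ(427): factorise 427 = 7 · 61, so φ(427) = (7 − 1) · (61 − 1) = 6 · 60 = 360. The nonzero elements number 427 − 1 = 426. Hence the nonzero zero-divisors number 426 − 360 = 66.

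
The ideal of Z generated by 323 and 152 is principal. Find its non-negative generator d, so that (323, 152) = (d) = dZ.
In the PID Z, (a, b) is generated by gcd(a, b). Compute gcd(323, 152) with the extended Euclidean algorithm, tracking rows (r, s, t) with s·323 + t·152 = r:
  row A: (323, 1, 0)   [1·323 + 0·152 = 323]
  row B: (152, 0, 1)   [0·323 + 1·152 = 152]
  323 = 2·152 + 19   → row C = row A − 2·row B = (19, 1, −2)   [check: 1·323 − 2·152 = 19]
  152 = 8·19 + 0   → remainder 0, stop. gcd = 19 (last nonzero row C).
So gcd(323, 152) = 19, with Bézout identity 1·323 − 2·152 = 19. Containment (⊇): the Bézout identity exhibits 19 as an element of (323, 152), giving (19) ⊆ (323, 152). Containment (⊆): since 19 | 323 and 19 | 152 (323 = 19·17, 152 = 19·8), every Z-linear combination of 323 and 152 is divisible by 19, so (323, 152) ⊆ (19). Therefore (323, 152) = (19), d = 19.

Final answer: (323, 152) = (19); d = 19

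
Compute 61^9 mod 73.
Use repeated squaring. Binary(9) = 1001. Walk through the bits of the exponent 9 left-to-right: at each bit after the leading one, square the running value, then multiply by 61 if the bit is 1 (always reducing mod 73):
  bit 1 = 1 (leading): start with 61.
  bit 2 = 0: square 61^2 = 3721 ≡ 71 (mod 73).
  bit 3 = 0: square 71^2 = 5041 ≡ 4 (mod 73).
  bit 4 = 1: square 4^2 = 16; bit is 1, so multiply 16·61 = 976 ≡ 27 (mod 73).
Final value: 61^9 ≡ 27 (mod 73).

Final answer: 27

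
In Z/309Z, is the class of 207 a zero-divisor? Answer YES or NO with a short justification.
gcd(207, 309) = 3 > 1, so 207 is not a unit in Z/309Z. In Z/nZ every nonzero non-unit is a zero-divisor: explicitly, take b = 309/gcd = 103 ≠ 0 (mod 309); then 207·103 = 21321 = 69·309, i.e. 207·103 ≡ 0 (mod 309). So 207 is a zero-divisor.

Final answer: YES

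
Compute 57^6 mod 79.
52

Use repeated squaring. Binary(6) = 110. Walk through the bits of the exponent 6 left-to-right: at each bit after the leading one, square the running value, then multiply by 57 if the bit is 1 (always reducing mod 79):
  bit 1 = 1 (leading): start with 57.
  bit 2 = 1: square 57^2 = 3249 ≡ 10; bit is 1, so multiply 10·57 = 570 ≡ 17 (mod 79).
  bit 3 = 0: square 17^2 = 289 ≡ 52 (mod 79).
Final value: 57^6 ≡ 52 (mod 79).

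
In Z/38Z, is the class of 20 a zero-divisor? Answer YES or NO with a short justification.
YES

gcd(20, 38) = 2 > 1, so 20 is not a unit in Z/38Z. In Z/nZ every nonzero non-unit is a zero-divisor: explicitly, take b = 38/gcd = 19 ≠ 0 (mod 38); then 20·19 = 380 = 10·38, i.e. 20·19 ≡ 0 (mod 38). So 20 is a zero-divisor.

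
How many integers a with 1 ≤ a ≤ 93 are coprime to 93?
The number of a ∈ {1, ..., 93} with gcd(a, 93) = 1 is by definition Euler's totient φ(93). φ is multiplicative, with φ(p^e) = p^e − p^(e−1). Factorise 93 = 3 · 31. Then
  φ(93) = (3 − 1) · (31 − 1) = 2 · 30 = 60.
So there are 60 such integers.

Final answer: 60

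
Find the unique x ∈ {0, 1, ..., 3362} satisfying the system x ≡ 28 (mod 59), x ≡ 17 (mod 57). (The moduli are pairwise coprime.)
x ≡ 1385 (mod 3363); the representative in [0, 3363) is 1385

The moduli 59, 57 are pairwise coprime, so by the CRT there is a unique solution mod 59·57 = 3363.
Solve by successive substitution. Start with x ≡ 28 (mod 59).
  Combine with x ≡ 17 (mod 57): write x = 28 + 59·t and require 28 + 59·t ≡ 17 (mod 57), i.e. 59·t ≡ 17 − 28 ≡ 46 (mod 57). Since 59^(−1) ≡ 29 (mod 57) (59 ≡ 2 (mod 57)), t ≡ 29·46 ≡ 23 (mod 57). So x ≡ 28 + 59·23 = 1385 (mod 3363).
Unique solution in [0, 3363): x = 1385.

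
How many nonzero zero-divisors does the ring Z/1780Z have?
In Z/1780Z each nonzero element is either a unit (gcd with 1780 is 1) or a zero-divisor (gcd > 1). The number of units is φ(1780): factorise 1780 = 2^2 · 5 · 89, so φ(1780) = (2^2 − 2^1) · (5 − 1) · (89 − 1) = 2 · 4 · 88 = 704. The nonzero elements number 1780 − 1 = 1779. Hence the nonzero zero-divisors number 1779 − 704 = 1075.

Final answer: Z/1780Z has 1075 nonzero zero-divisors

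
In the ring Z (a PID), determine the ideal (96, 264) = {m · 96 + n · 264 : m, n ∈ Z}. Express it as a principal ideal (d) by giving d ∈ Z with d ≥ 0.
In the PID Z, (a, b) is generated by gcd(a, b). Compute gcd(264, 96) with the extended Euclidean algorithm, tracking rows (r, s, t) with s·264 + t·96 = r:
  row A: (264, 1, 0)   [1·264 + 0·96 = 264]
  row B: (96, 0, 1)   [0·264 + 1·96 = 96]
  264 = 2·96 + 72   → row C = row A − 2·row B = (72, 1, −2)   [check: 1·264 − 2·96 = 72]
  96 = 1·72 + 24   → row D = row B − 1·row C = (24, −1, 3)   [check: −1·264 + 3·96 = 24]
  72 = 3·24 + 0   → remainder 0, stop. gcd = 24 (last nonzero row D).
So gcd(96, 264) = 24, with Bézout identity −1·264 + 3·96 = 24. Containment (⊇): the Bézout identity exhibits 24 as an element of (96, 264), giving (24) ⊆ (96, 264). Containment (⊆): since 24 | 96 and 24 | 264 (96 = 24·4, 264 = 24·11), every Z-linear combination of 96 and 264 is divisible by 24, so (96, 264) ⊆ (24). Therefore (96, 264) = (24), d = 24.

Final answer: (96, 264) = (24); d = 24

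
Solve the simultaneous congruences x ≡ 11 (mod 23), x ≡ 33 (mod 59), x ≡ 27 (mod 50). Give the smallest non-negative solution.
x ≡ 977 (mod 67850); the representative in [0, 67850) is 977

The moduli 23, 59, 50 are pairwise coprime, so by the CRT there is a unique solution mod 23·59·50 = 67850.
Solve by successive substitution. Start with x ≡ 11 (mod 23).
  Combine with x ≡ 33 (mod 59): write x = 11 + 23·t and require 11 + 23·t ≡ 33 (mod 59), i.e. 23·t ≡ 33 − 11 ≡ 22 (mod 59). Since 23^(−1) ≡ 18 (mod 59), t ≡ 18·22 ≡ 42 (mod 59). So x ≡ 11 + 23·42 = 977 (mod 1357).
  Combine with x ≡ 27 (mod 50): write x = 977 + 1357·t and require 977 + 1357·t ≡ 27 (mod 50), i.e. 1357·t ≡ 27 − 977 ≡ 0 (mod 50). Since 1357^(−1) ≡ 43 (mod 50) (1357 ≡ 7 (mod 50)), t ≡ 43·0 ≡ 0 (mod 50). So x ≡ 977 + 1357·0 = 977 (mod 67850).
Unique solution in [0, 67850): x = 977.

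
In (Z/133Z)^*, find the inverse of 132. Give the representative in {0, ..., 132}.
Apply the extended Euclidean algorithm to (133, 132), tracking rows (r, s, t) with s·133 + t·132 = r. Each division r_prev = q·r_cur + r_new produces the new row as (previous row) − q·(current row):
  row A: (133, 1, 0)   [1·133 + 0·132 = 133]
  row B: (132, 0, 1)   [0·133 + 1·132 = 132]
  133 = 1·132 + 1   → row C = row A − 1·row B = (1, 1, −1)   [check: 1·133 − 1·132 = 1]
  132 = 132·1 + 0   → remainder 0, stop. gcd = 1 (last nonzero row C).
The gcd is 1, so 132 is invertible mod 133. The last nonzero row gives 1·133 − 1·132 = 1, so t = −1. So 132^(−1) ≡ −1 ≡ 132 (mod 133). Verify: 132 · 132 = 17424 ≡ 1 (mod 133). ✓

Final answer: 132^(−1) ≡ 132 (mod 133)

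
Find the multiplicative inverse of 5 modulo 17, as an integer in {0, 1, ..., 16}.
5^(−1) ≡ 7 (mod 17)

Apply the extended Euclidean algorithm to (17, 5), tracking rows (r, s, t) with s·17 + t·5 = r. Each division r_prev = q·r_cur + r_new produces the new row as (previous row) − q·(current row):
  row A: (17, 1, 0)   [1·17 + 0·5 = 17]
  row B: (5, 0, 1)   [0·17 + 1·5 = 5]
  17 = 3·5 + 2   → row C = row A − 3·row B = (2, 1, −3)   [check: 1·17 − 3·5 = 2]
  5 = 2·2 + 1   → row D = row B − 2·row C = (1, −2, 7)   [check: −2·17 + 7·5 = 1]
  2 = 2·1 + 0   → remainder 0, stop. gcd = 1 (last nonzero row D).
The gcd is 1, so 5 is invertible mod 17. The last nonzero row gives −2·17 + 7·5 = 1, so t = 7. So 5^(−1) ≡ 7 (mod 17). Verify: 5 · 7 = 35 ≡ 1 (mod 17). ✓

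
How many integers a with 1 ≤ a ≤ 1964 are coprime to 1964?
The number of a ∈ {1, ..., 1964} with gcd(a, 1964) = 1 is by definition Euler's totient φ(1964). φ is multiplicative, with φ(p^e) = p^e − p^(e−1). Factorise 1964 = 2^2 · 491. Then
  φ(1964) = (2^2 − 2^1) · (491 − 1) = 2 · 490 = 980.
So there are 980 such integers.

Final answer: 980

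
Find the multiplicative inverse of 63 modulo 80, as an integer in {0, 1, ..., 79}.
Apply the extended Euclidean algorithm to (80, 63), tracking rows (r, s, t) with s·80 + t·63 = r. Each division r_prev = q·r_cur + r_new produces the new row as (previous row) − q·(current row):
  row A: (80, 1, 0)   [1·80 + 0·63 = 80]
  row B: (63, 0, 1)   [0·80 + 1·63 = 63]
  80 = 1·63 + 17   → row C = row A − 1·row B = (17, 1, −1)   [check: 1·80 − 1·63 = 17]
  63 = 3·17 + 12   → row D = row B − 3·row C = (12, −3, 4)   [check: −3·80 + 4·63 = 12]
  17 = 1·12 + 5   → row E = row C − 1·row D = (5, 4, −5)   [check: 4·80 − 5·63 = 5]
  12 = 2·5 + 2   → row F = row D − 2·row E = (2, −11, 14)   [check: −11·80 + 14·63 = 2]
  5 = 2·2 + 1   → row G = row E − 2·row F = (1, 26, −33)   [check: 26·80 − 33·63 = 1]
  2 = 2·1 + 0   → remainder 0, stop. gcd = 1 (last nonzero row G).
The gcd is 1, so 63 is invertible mod 80. The last nonzero row gives 26·80 − 33·63 = 1, so t = −33. So 63^(−1) ≡ −33 ≡ 47 (mod 80). Verify: 63 · 47 = 2961 ≡ 1 (mod 80). ✓

Final answer: 63^(−1) ≡ 47 (mod 80)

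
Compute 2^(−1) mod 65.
Apply the extended Euclidean algorithm to (65, 2), tracking rows (r, s, t) with s·65 + t·2 = r. Each division r_prev = q·r_cur + r_new produces the new row as (previous row) − q·(current row):
  row A: (65, 1, 0)   [1·65 + 0·2 = 65]
  row B: (2, 0, 1)   [0·65 + 1·2 = 2]
  65 = 32·2 + 1   → row C = row A − 32·row B = (1, 1, −32)   [check: 1·65 − 32·2 = 1]
  2 = 2·1 + 0   → remainder 0, stop. gcd = 1 (last nonzero row C).
The gcd is 1, so 2 is invertible mod 65. The last nonzero row gives 1·65 − 32·2 = 1, so t = −32. So 2^(−1) ≡ −32 ≡ 33 (mod 65). Verify: 2 · 33 = 66 ≡ 1 (mod 65). ✓

Final answer: 2^(−1) ≡ 33 (mod 65)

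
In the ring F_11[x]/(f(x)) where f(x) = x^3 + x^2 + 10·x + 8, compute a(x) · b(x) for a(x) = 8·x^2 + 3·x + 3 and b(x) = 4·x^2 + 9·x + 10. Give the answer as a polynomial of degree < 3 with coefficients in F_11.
Multiply as integer polynomials: a · b = 32·x^4 + 84·x^3 + 119·x^2 + 57·x + 30. Reducing coefficients mod 11: a · b ≡ 10·x^4 + 7·x^3 + 9·x^2 + 2·x + 8. Now divide by f(x) = x^3 + x^2 + 10·x + 8 in F_11[x], eliminating the leading term at each step:
  leading term 10·x^4: subtract (10·x)·f(x) = 10·x^4 + 10·x^3 + x^2 + 3·x, leaving 8·x^3 + 8·x^2 + 10·x + 8 (coefficients mod 11)
  leading term 8·x^3: subtract (8)·f(x) = 8·x^3 + 8·x^2 + 3·x + 9, leaving 7·x + 10 (coefficients mod 11)
The degree is now < 3, so this is the remainder. Hence a · b ≡ 7·x + 10 in F_11[x]/(f).

Final answer: a · b ≡ 7·x + 10 (mod f(x))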